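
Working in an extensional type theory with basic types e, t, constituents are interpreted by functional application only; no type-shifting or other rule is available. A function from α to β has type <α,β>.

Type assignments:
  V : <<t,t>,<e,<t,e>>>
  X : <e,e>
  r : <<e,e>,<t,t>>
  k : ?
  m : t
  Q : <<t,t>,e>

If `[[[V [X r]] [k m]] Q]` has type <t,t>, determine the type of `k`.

<t,<<e,<t,e>>,<<<t,t>,e>,<t,t>>>>

[[[V [X r]] [k m]] Q] is required to be <t,t>. Q : <<t,t>,e> cannot yield <t,t> as functor, so [[V [X r]] [k m]] : <<<t,t>,e>,<t,t>>.
[[V [X r]] [k m]] is required to be <<<t,t>,e>,<t,t>>. [V [X r]] : <e,<t,e>> cannot yield <<<t,t>,e>,<t,t>> as functor, so [k m] : <<e,<t,e>>,<<<t,t>,e>,<t,t>>>.
[k m] is required to be <<e,<t,e>>,<<<t,t>,e>,<t,t>>>. m : t cannot yield <<e,<t,e>>,<<<t,t>,e>,<t,t>>> as functor, so k : <t,<<e,<t,e>>,<<<t,t>,e>,<t,t>>>>.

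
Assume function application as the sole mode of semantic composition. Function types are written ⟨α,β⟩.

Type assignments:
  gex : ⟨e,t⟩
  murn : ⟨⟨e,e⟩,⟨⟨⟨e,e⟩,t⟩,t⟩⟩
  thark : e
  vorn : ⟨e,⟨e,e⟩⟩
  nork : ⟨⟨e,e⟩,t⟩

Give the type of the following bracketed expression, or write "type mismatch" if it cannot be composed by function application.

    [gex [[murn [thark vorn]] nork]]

type mismatch

[thark vorn]: vorn is ⟨e,⟨e,e⟩⟩, thark is e; result ⟨e,e⟩.
[murn [thark vorn]]: murn is ⟨⟨e,e⟩,⟨⟨⟨e,e⟩,t⟩,t⟩⟩, [thark vorn] is ⟨e,e⟩; result ⟨⟨⟨e,e⟩,t⟩,t⟩.
[[murn [thark vorn]] nork]: [murn [thark vorn]] is ⟨⟨⟨e,e⟩,t⟩,t⟩, nork is ⟨⟨e,e⟩,t⟩; result t.
[gex [[murn [thark vorn]] nork]]: ⟨e,t⟩ and t cannot combine by function application — type clash.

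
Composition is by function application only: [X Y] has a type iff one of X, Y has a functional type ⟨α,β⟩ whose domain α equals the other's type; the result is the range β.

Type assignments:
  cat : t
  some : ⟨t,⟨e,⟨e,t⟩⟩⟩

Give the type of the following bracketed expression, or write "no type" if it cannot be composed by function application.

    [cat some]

⟨e,⟨e,t⟩⟩

[cat some]: ⟨t,⟨e,⟨e,t⟩⟩⟩ applied to t yields ⟨e,⟨e,t⟩⟩.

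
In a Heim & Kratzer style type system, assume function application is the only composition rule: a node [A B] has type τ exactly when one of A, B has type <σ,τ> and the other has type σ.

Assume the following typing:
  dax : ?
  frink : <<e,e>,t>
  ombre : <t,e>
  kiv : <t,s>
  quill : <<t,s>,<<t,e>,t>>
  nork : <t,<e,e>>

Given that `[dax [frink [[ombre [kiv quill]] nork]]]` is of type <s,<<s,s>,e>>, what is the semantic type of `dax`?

At [dax [frink [[ombre [kiv quill]] nork]]] (required: <s,<<s,s>,e>>): [frink [[ombre [kiv quill]] nork]] is t, which is not a function with range <s,<<s,s>,e>>; hence dax is the functor — type <t,<s,<<s,s>,e>>>.

<t,<s,<<s,s>,e>>>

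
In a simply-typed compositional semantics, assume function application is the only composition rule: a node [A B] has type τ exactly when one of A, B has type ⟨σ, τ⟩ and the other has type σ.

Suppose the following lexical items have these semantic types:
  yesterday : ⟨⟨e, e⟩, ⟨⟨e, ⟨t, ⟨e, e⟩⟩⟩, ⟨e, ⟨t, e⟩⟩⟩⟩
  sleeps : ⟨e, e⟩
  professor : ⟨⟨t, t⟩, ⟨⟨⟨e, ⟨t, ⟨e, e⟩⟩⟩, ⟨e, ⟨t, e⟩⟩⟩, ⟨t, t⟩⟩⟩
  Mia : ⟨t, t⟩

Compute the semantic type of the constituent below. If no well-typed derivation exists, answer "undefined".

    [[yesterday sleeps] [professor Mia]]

[yesterday sleeps]: yesterday is ⟨⟨e, e⟩, ⟨⟨e, ⟨t, ⟨e, e⟩⟩⟩, ⟨e, ⟨t, e⟩⟩⟩⟩, sleeps is ⟨e, e⟩; result ⟨⟨e, ⟨t, ⟨e, e⟩⟩⟩, ⟨e, ⟨t, e⟩⟩⟩.
[professor Mia]: professor is ⟨⟨t, t⟩, ⟨⟨⟨e, ⟨t, ⟨e, e⟩⟩⟩, ⟨e, ⟨t, e⟩⟩⟩, ⟨t, t⟩⟩⟩, Mia is ⟨t, t⟩; result ⟨⟨⟨e, ⟨t, ⟨e, e⟩⟩⟩, ⟨e, ⟨t, e⟩⟩⟩, ⟨t, t⟩⟩.
[[yesterday sleeps] [professor Mia]]: [professor Mia] is ⟨⟨⟨e, ⟨t, ⟨e, e⟩⟩⟩, ⟨e, ⟨t, e⟩⟩⟩, ⟨t, t⟩⟩, [yesterday sleeps] is ⟨⟨e, ⟨t, ⟨e, e⟩⟩⟩, ⟨e, ⟨t, e⟩⟩⟩; result ⟨t, t⟩.

⟨t, t⟩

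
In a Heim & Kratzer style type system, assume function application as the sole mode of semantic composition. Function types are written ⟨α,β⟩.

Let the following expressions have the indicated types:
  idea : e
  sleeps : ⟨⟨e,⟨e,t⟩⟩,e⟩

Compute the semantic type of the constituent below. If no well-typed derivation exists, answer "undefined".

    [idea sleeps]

undefined

At [idea sleeps]: neither e nor ⟨⟨e,⟨e,t⟩⟩,e⟩ can take the other as argument; the node is ill-typed.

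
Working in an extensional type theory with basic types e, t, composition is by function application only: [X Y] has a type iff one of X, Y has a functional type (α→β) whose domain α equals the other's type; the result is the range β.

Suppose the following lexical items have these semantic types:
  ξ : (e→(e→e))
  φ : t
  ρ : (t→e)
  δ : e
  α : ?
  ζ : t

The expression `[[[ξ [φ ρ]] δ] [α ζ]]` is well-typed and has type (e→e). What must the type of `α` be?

At [[[ξ [φ ρ]] δ] [α ζ]] (required: (e→e)): [[ξ [φ ρ]] δ] is e, which is not a function with range (e→e); hence [α ζ] is the functor — type (e→(e→e)).
At [α ζ] (required: (e→(e→e))): ζ is t, which is not a function with range (e→(e→e)); hence α is the functor — type (t→(e→(e→e))).

(t→(e→(e→e)))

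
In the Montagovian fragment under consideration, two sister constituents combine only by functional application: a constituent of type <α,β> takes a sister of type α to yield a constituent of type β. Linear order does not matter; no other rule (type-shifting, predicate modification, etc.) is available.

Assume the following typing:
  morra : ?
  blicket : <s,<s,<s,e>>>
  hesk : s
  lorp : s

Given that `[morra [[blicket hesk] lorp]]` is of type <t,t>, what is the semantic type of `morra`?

At [morra [[blicket hesk] lorp]] (required: <t,t>): [[blicket hesk] lorp] is <s,e>, which is not a function with range <t,t>; hence morra is the functor — type <<s,e>,<t,t>>.

<<s,e>,<t,t>>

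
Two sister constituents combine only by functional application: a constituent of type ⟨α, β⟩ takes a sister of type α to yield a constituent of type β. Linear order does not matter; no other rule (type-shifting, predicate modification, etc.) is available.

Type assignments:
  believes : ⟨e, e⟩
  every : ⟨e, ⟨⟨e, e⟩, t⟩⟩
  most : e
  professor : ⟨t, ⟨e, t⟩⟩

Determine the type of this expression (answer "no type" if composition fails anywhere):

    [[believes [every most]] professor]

At [every most], every : ⟨e, ⟨⟨e, e⟩, t⟩⟩ takes most : e, giving ⟨⟨e, e⟩, t⟩.
At [believes [every most]], [every most] : ⟨⟨e, e⟩, t⟩ takes believes : ⟨e, e⟩, giving t.
At [[believes [every most]] professor], professor : ⟨t, ⟨e, t⟩⟩ takes [believes [every most]] : t, giving ⟨e, t⟩.

⟨e, t⟩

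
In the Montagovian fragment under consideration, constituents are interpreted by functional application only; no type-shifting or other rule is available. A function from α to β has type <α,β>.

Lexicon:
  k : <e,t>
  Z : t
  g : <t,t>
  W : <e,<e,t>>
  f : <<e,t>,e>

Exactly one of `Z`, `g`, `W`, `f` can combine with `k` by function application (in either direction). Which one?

f

Z : t — neither side's domain matches the other.
g : <t,t> — neither side's domain matches the other.
W : <e,<e,t>> — neither side's domain matches the other.
f — combines: f : <<e,t>,e> takes k : <e,t> as argument, giving e.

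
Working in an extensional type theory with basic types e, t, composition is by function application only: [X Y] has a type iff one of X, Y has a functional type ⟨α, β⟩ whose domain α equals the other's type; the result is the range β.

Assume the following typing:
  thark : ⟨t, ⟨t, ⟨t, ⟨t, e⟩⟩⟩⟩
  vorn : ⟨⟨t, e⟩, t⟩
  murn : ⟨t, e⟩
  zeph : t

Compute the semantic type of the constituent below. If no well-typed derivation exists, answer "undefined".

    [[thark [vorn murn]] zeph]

[vorn murn]: ⟨⟨t, e⟩, t⟩ applied to ⟨t, e⟩ yields t.
[thark [vorn murn]]: ⟨t, ⟨t, ⟨t, ⟨t, e⟩⟩⟩⟩ applied to t yields ⟨t, ⟨t, ⟨t, e⟩⟩⟩.
[[thark [vorn murn]] zeph]: ⟨t, ⟨t, ⟨t, e⟩⟩⟩ applied to t yields ⟨t, ⟨t, e⟩⟩.

⟨t, ⟨t, e⟩⟩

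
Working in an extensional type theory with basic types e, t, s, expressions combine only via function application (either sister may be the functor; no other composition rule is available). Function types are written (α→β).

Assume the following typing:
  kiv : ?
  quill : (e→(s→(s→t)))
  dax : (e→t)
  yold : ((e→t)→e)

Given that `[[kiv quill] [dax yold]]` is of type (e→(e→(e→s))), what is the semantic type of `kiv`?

[[kiv quill] [dax yold]] must have type (e→(e→(e→s))). The sister [dax yold] has type e; that is not a function onto (e→(e→(e→s))), so [kiv quill] must be the functor, of type (e→(e→(e→(e→s)))).
[kiv quill] must have type (e→(e→(e→(e→s)))). The sister quill has type (e→(s→(s→t))); that is not a function onto (e→(e→(e→(e→s)))), so kiv must be the functor, of type ((e→(s→(s→t)))→(e→(e→(e→(e→s))))).

((e→(s→(s→t)))→(e→(e→(e→(e→s)))))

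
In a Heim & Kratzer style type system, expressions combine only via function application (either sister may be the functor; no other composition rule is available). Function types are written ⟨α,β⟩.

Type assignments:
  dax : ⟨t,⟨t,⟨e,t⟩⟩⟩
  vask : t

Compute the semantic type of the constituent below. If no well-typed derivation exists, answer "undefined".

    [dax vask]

⟨t,⟨e,t⟩⟩

[dax vask] — dax of type ⟨t,⟨t,⟨e,t⟩⟩⟩ combines with vask of type t: type ⟨t,⟨e,t⟩⟩.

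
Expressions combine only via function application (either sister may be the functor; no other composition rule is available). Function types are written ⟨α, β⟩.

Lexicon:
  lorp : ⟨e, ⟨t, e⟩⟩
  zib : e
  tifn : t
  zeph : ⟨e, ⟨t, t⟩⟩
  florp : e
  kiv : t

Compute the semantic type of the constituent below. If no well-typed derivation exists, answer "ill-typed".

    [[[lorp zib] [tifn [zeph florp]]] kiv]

At [lorp zib], lorp : ⟨e, ⟨t, e⟩⟩ takes zib : e, giving ⟨t, e⟩.
At [zeph florp], zeph : ⟨e, ⟨t, t⟩⟩ takes florp : e, giving ⟨t, t⟩.
At [tifn [zeph florp]], [zeph florp] : ⟨t, t⟩ takes tifn : t, giving t.
At [[lorp zib] [tifn [zeph florp]]], [lorp zib] : ⟨t, e⟩ takes [tifn [zeph florp]] : t, giving e.
[[[lorp zib] [tifn [zeph florp]]] kiv]: e with t — neither is a function whose domain matches the other; composition fails here.

ill-typed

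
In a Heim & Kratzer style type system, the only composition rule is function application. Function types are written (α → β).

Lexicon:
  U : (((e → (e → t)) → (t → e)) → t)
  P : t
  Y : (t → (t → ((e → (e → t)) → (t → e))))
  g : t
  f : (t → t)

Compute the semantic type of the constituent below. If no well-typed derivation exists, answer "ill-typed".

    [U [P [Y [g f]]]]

t

[g f]: (t → t) applied to t yields t.
[Y [g f]]: (t → (t → ((e → (e → t)) → (t → e)))) applied to t yields (t → ((e → (e → t)) → (t → e))).
[P [Y [g f]]]: (t → ((e → (e → t)) → (t → e))) applied to t yields ((e → (e → t)) → (t → e)).
[U [P [Y [g f]]]]: (((e → (e → t)) → (t → e)) → t) applied to ((e → (e → t)) → (t → e)) yields t.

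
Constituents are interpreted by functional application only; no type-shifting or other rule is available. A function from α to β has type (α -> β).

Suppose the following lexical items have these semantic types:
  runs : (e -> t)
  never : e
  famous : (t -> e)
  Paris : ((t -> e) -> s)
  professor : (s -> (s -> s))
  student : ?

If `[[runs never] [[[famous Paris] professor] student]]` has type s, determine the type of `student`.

((s -> s) -> (t -> s))

At [[runs never] [[[famous Paris] professor] student]] (required: s): [runs never] is t, which is not a function with range s; hence [[[famous Paris] professor] student] is the functor — type (t -> s).
At [[[famous Paris] professor] student] (required: (t -> s)): [[famous Paris] professor] is (s -> s), which is not a function with range (t -> s); hence student is the functor — type ((s -> s) -> (t -> s)).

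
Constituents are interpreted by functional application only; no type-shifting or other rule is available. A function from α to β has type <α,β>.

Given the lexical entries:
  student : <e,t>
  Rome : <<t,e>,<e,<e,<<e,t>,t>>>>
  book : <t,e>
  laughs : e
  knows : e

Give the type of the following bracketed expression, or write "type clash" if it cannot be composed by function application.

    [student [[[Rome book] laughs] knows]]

t

[Rome book]: <<t,e>,<e,<e,<<e,t>,t>>>> applied to <t,e> yields <e,<e,<<e,t>,t>>>.
[[Rome book] laughs]: <e,<e,<<e,t>,t>>> applied to e yields <e,<<e,t>,t>>.
[[[Rome book] laughs] knows]: <e,<<e,t>,t>> applied to e yields <<e,t>,t>.
[student [[[Rome book] laughs] knows]]: <<e,t>,t> applied to <e,t> yields t.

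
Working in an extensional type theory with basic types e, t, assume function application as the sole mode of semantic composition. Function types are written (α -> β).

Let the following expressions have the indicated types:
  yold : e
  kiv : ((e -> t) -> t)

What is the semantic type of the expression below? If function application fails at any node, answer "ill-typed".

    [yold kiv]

[yold kiv]: e with ((e -> t) -> t) — neither is a function whose domain matches the other; composition fails here.

ill-typed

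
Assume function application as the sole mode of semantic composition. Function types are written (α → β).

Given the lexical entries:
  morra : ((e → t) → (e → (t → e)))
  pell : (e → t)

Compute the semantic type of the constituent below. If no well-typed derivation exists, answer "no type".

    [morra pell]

At [morra pell], morra : ((e → t) → (e → (t → e))) takes pell : (e → t), giving (e → (t → e)).

(e → (t → e))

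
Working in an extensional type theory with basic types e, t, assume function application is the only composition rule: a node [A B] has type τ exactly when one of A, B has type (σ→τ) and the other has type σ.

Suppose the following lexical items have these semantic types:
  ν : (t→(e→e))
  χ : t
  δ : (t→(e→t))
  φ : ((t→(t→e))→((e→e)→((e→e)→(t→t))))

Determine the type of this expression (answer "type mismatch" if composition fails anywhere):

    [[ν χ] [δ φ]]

type mismatch

[ν χ] — ν of type (t→(e→e)) combines with χ of type t: type (e→e).
[δ φ]: (t→(e→t)) with ((t→(t→e))→((e→e)→((e→e)→(t→t)))) — neither is a function whose domain matches the other; composition fails here.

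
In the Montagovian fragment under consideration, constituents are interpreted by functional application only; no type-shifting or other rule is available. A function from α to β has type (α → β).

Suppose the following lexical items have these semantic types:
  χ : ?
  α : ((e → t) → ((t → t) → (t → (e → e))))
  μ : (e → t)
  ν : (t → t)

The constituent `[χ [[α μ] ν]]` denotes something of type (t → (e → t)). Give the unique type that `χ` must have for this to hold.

((t → (e → e)) → (t → (e → t)))

[χ [[α μ] ν]] is required to be (t → (e → t)). [[α μ] ν] : (t → (e → e)) cannot yield (t → (e → t)) as functor, so χ : ((t → (e → e)) → (t → (e → t))).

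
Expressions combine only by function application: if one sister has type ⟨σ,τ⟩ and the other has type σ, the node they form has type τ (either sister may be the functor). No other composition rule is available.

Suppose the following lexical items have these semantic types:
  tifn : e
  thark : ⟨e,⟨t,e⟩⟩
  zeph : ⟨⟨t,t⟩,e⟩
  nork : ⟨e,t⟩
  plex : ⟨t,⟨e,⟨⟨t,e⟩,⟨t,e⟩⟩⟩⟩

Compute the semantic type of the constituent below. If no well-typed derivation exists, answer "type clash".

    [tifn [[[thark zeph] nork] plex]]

type clash

[thark zeph]: ⟨e,⟨t,e⟩⟩ and ⟨⟨t,t⟩,e⟩ cannot combine by function application — type clash.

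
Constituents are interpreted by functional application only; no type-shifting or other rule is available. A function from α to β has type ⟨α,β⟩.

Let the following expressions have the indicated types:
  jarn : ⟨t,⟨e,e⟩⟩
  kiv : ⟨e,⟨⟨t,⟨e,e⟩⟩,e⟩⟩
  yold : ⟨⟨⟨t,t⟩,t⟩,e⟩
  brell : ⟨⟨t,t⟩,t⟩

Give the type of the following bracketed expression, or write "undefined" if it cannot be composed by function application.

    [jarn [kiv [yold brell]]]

[yold brell] — yold of type ⟨⟨⟨t,t⟩,t⟩,e⟩ combines with brell of type ⟨⟨t,t⟩,t⟩: type e.
[kiv [yold brell]] — kiv of type ⟨e,⟨⟨t,⟨e,e⟩⟩,e⟩⟩ combines with [yold brell] of type e: type ⟨⟨t,⟨e,e⟩⟩,e⟩.
[jarn [kiv [yold brell]]] — [kiv [yold brell]] of type ⟨⟨t,⟨e,e⟩⟩,e⟩ combines with jarn of type ⟨t,⟨e,e⟩⟩: type e.

e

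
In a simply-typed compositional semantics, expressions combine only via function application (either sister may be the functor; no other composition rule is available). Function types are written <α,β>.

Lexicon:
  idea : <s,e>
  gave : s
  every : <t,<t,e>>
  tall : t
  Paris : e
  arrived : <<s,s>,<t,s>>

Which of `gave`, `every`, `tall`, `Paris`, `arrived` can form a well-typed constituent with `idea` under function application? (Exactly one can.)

gave — combines: idea : <s,e> takes gave : s as argument, giving e.
every : <t,<t,e>> — does not combine with idea.
tall : t — does not combine with idea.
Paris : e — does not combine with idea.
arrived : <<s,s>,<t,s>> — does not combine with idea.

gave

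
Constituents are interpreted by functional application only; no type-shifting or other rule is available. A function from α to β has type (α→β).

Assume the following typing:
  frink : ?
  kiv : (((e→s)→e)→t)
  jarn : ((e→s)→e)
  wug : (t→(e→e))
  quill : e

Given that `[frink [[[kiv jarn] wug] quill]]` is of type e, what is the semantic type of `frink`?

For [frink [[[kiv jarn] wug] quill]] to have type e with [[[kiv jarn] wug] quill] of type e, frink must be the function: frink : (e→e).

(e→e)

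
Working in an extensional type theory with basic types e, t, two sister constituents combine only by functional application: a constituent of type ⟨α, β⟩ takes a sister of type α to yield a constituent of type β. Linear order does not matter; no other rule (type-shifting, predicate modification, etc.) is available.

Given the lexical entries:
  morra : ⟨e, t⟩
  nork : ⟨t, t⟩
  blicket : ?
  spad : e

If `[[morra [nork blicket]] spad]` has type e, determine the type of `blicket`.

At [[morra [nork blicket]] spad] (required: e): spad is e, which is not a function with range e; hence [morra [nork blicket]] is the functor — type ⟨e, e⟩.
At [morra [nork blicket]] (required: ⟨e, e⟩): morra is ⟨e, t⟩, which is not a function with range ⟨e, e⟩; hence [nork blicket] is the functor — type ⟨⟨e, t⟩, ⟨e, e⟩⟩.
At [nork blicket] (required: ⟨⟨e, t⟩, ⟨e, e⟩⟩): nork is ⟨t, t⟩, which is not a function with range ⟨⟨e, t⟩, ⟨e, e⟩⟩; hence blicket is the functor — type ⟨⟨t, t⟩, ⟨⟨e, t⟩, ⟨e, e⟩⟩⟩.

⟨⟨t, t⟩, ⟨⟨e, t⟩, ⟨e, e⟩⟩⟩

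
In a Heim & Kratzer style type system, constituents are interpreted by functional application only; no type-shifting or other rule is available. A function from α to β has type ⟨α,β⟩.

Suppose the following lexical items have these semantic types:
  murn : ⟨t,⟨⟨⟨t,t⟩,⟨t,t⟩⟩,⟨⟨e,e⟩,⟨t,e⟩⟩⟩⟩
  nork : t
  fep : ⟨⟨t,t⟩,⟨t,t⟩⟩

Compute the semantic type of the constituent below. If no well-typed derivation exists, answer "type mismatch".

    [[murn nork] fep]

⟨⟨e,e⟩,⟨t,e⟩⟩

[murn nork]: functor murn : ⟨t,⟨⟨⟨t,t⟩,⟨t,t⟩⟩,⟨⟨e,e⟩,⟨t,e⟩⟩⟩⟩, argument nork : t; result ⟨⟨⟨t,t⟩,⟨t,t⟩⟩,⟨⟨e,e⟩,⟨t,e⟩⟩⟩.
[[murn nork] fep]: functor [murn nork] : ⟨⟨⟨t,t⟩,⟨t,t⟩⟩,⟨⟨e,e⟩,⟨t,e⟩⟩⟩, argument fep : ⟨⟨t,t⟩,⟨t,t⟩⟩; result ⟨⟨e,e⟩,⟨t,e⟩⟩.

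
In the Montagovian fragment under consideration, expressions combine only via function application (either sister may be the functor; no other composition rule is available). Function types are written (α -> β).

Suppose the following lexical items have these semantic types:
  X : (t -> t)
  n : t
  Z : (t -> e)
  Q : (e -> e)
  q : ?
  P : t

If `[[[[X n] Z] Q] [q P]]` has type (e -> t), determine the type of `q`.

(t -> (e -> (e -> t)))

For [[[[X n] Z] Q] [q P]] to have type (e -> t) with [[[X n] Z] Q] of type e, [q P] must be the function: [q P] : (e -> (e -> t)).
For [q P] to have type (e -> (e -> t)) with P of type t, q must be the function: q : (t -> (e -> (e -> t))).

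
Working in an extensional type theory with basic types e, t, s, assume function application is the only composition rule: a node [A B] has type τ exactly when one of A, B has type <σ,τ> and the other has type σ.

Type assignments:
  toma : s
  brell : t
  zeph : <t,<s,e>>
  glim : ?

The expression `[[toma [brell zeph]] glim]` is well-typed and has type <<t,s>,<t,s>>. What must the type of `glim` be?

<e,<<t,s>,<t,s>>>

[[toma [brell zeph]] glim] is required to be <<t,s>,<t,s>>. [toma [brell zeph]] : e cannot yield <<t,s>,<t,s>> as functor, so glim : <e,<<t,s>,<t,s>>>.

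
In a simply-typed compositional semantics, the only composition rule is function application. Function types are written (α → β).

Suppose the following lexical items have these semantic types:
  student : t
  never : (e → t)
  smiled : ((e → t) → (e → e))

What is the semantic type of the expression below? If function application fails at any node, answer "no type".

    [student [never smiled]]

no type

[never smiled]: functor smiled : ((e → t) → (e → e)), argument never : (e → t); result (e → e).
At [student [never smiled]]: neither t nor (e → e) can take the other as argument; the node is ill-typed.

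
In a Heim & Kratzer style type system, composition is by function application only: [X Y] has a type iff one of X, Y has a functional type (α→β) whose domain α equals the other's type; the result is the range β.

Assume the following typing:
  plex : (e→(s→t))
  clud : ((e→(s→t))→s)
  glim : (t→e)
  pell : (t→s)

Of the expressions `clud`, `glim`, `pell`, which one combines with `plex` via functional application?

clud

clud — combines: clud : ((e→(s→t))→s) takes plex : (e→(s→t)) as argument, giving s.
glim : (t→e) — plex needs e; glim needs t; neither fits.
pell : (t→s) — plex needs e; pell needs t; neither fits.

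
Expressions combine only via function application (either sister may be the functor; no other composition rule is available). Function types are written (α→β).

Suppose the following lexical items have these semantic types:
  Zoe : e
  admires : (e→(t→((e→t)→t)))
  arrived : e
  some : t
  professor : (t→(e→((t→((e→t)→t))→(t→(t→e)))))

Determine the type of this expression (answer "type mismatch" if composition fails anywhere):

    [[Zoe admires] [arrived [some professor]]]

At [Zoe admires], admires : (e→(t→((e→t)→t))) takes Zoe : e, giving (t→((e→t)→t)).
At [some professor], professor : (t→(e→((t→((e→t)→t))→(t→(t→e))))) takes some : t, giving (e→((t→((e→t)→t))→(t→(t→e)))).
At [arrived [some professor]], [some professor] : (e→((t→((e→t)→t))→(t→(t→e)))) takes arrived : e, giving ((t→((e→t)→t))→(t→(t→e))).
At [[Zoe admires] [arrived [some professor]]], [arrived [some professor]] : ((t→((e→t)→t))→(t→(t→e))) takes [Zoe admires] : (t→((e→t)→t)), giving (t→(t→e)).

(t→(t→e))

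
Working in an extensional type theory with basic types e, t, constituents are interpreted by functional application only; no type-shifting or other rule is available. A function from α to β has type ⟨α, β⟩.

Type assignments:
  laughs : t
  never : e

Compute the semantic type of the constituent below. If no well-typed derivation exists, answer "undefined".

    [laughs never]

undefined

At [laughs never]: neither t nor e can take the other as argument; the node is ill-typed.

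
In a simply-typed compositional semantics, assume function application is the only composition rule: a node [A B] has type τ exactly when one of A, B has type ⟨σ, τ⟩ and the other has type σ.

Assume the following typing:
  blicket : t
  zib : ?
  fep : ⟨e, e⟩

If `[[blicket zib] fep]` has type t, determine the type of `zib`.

⟨t, ⟨⟨e, e⟩, t⟩⟩

[[blicket zib] fep] must have type t. The sister fep has type ⟨e, e⟩; that is not a function onto t, so [blicket zib] must be the functor, of type ⟨⟨e, e⟩, t⟩.
[blicket zib] must have type ⟨⟨e, e⟩, t⟩. The sister blicket has type t; that is not a function onto ⟨⟨e, e⟩, t⟩, so zib must be the functor, of type ⟨t, ⟨⟨e, e⟩, t⟩⟩.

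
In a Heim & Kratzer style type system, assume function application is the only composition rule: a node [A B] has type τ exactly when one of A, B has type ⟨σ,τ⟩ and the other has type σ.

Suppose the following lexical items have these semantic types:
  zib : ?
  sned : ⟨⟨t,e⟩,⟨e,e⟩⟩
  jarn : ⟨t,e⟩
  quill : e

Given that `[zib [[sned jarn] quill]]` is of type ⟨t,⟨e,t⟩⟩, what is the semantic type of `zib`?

[zib [[sned jarn] quill]] is required to be ⟨t,⟨e,t⟩⟩. [[sned jarn] quill] : e cannot yield ⟨t,⟨e,t⟩⟩ as functor, so zib : ⟨e,⟨t,⟨e,t⟩⟩⟩.

⟨e,⟨t,⟨e,t⟩⟩⟩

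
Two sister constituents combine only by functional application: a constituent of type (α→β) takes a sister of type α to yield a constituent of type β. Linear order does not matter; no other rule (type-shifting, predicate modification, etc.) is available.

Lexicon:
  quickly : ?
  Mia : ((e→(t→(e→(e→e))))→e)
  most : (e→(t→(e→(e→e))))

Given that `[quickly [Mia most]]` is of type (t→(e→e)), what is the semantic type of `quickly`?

(e→(t→(e→e)))

For [quickly [Mia most]] to have type (t→(e→e)) with [Mia most] of type e, quickly must be the function: quickly : (e→(t→(e→e))).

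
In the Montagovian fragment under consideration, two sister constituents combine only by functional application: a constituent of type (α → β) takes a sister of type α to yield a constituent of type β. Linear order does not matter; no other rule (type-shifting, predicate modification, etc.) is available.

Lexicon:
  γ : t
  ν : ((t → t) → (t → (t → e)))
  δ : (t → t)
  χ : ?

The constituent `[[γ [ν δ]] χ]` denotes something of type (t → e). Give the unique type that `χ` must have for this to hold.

For [[γ [ν δ]] χ] to have type (t → e) with [γ [ν δ]] of type (t → e), χ must be the function: χ : ((t → e) → (t → e)).

((t → e) → (t → e))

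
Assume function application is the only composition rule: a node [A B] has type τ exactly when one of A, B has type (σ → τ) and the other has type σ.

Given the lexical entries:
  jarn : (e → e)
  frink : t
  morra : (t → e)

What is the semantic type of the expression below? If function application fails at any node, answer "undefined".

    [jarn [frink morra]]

[frink morra] — morra of type (t → e) combines with frink of type t: type e.
[jarn [frink morra]] — jarn of type (e → e) combines with [frink morra] of type e: type e.

e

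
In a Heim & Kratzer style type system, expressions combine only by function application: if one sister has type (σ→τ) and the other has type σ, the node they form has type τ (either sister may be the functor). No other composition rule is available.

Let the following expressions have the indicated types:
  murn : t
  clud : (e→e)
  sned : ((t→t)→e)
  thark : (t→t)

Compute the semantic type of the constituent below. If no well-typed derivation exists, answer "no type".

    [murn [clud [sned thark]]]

At [sned thark], sned : ((t→t)→e) takes thark : (t→t), giving e.
At [clud [sned thark]], clud : (e→e) takes [sned thark] : e, giving e.
[murn [clud [sned thark]]]: t and e cannot combine by function application — type clash.

no type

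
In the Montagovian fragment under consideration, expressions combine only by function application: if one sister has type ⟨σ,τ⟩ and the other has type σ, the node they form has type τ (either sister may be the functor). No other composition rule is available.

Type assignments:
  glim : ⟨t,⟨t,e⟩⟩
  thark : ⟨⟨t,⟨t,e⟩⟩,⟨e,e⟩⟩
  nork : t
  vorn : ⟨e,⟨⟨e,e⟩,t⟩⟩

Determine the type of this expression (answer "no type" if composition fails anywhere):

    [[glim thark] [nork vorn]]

no type

[glim thark]: ⟨⟨t,⟨t,e⟩⟩,⟨e,e⟩⟩ applied to ⟨t,⟨t,e⟩⟩ yields ⟨e,e⟩.
[nork vorn]: t and ⟨e,⟨⟨e,e⟩,t⟩⟩ cannot combine by function application — type clash.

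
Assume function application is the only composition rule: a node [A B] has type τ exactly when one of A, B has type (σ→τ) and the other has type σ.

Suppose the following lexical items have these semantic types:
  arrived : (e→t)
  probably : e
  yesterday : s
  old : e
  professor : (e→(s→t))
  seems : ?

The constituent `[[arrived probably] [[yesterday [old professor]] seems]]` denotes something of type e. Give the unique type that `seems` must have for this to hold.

(t→(t→e))

[[arrived probably] [[yesterday [old professor]] seems]] must have type e. The sister [arrived probably] has type t; that is not a function onto e, so [[yesterday [old professor]] seems] must be the functor, of type (t→e).
[[yesterday [old professor]] seems] must have type (t→e). The sister [yesterday [old professor]] has type t; that is not a function onto (t→e), so seems must be the functor, of type (t→(t→e)).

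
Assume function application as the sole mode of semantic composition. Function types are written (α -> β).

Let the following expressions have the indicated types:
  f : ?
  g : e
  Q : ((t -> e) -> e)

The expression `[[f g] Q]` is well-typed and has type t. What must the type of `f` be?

(e -> (((t -> e) -> e) -> t))

For [[f g] Q] to have type t with Q of type ((t -> e) -> e), [f g] must be the function: [f g] : (((t -> e) -> e) -> t).
For [f g] to have type (((t -> e) -> e) -> t) with g of type e, f must be the function: f : (e -> (((t -> e) -> e) -> t)).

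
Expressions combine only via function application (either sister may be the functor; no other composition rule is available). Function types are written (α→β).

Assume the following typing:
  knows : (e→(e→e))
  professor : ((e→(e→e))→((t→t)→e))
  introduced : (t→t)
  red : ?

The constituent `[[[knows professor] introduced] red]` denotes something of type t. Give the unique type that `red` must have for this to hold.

(e→t)

[[[knows professor] introduced] red] is required to be t. [[knows professor] introduced] : e cannot yield t as functor, so red : (e→t).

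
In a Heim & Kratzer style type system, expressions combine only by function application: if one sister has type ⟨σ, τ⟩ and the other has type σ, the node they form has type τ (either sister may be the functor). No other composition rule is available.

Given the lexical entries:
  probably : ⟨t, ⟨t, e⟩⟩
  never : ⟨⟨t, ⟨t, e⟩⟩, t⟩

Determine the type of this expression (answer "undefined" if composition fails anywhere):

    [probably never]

[probably never]: functor never : ⟨⟨t, ⟨t, e⟩⟩, t⟩, argument probably : ⟨t, ⟨t, e⟩⟩; result t.

t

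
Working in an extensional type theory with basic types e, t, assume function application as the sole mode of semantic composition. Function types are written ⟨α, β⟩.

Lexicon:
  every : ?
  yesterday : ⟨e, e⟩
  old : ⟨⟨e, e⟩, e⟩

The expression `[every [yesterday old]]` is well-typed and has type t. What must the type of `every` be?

⟨e, t⟩

[every [yesterday old]] must have type t. The sister [yesterday old] has type e; that is not a function onto t, so every must be the functor, of type ⟨e, t⟩.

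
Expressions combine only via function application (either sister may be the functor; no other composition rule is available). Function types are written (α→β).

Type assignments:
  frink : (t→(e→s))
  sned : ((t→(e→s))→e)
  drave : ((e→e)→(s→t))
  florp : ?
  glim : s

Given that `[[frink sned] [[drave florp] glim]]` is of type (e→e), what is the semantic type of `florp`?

[[frink sned] [[drave florp] glim]] is required to be (e→e). [frink sned] : e cannot yield (e→e) as functor, so [[drave florp] glim] : (e→(e→e)).
[[drave florp] glim] is required to be (e→(e→e)). glim : s cannot yield (e→(e→e)) as functor, so [drave florp] : (s→(e→(e→e))).
[drave florp] is required to be (s→(e→(e→e))). drave : ((e→e)→(s→t)) cannot yield (s→(e→(e→e))) as functor, so florp : (((e→e)→(s→t))→(s→(e→(e→e)))).

(((e→e)→(s→t))→(s→(e→(e→e))))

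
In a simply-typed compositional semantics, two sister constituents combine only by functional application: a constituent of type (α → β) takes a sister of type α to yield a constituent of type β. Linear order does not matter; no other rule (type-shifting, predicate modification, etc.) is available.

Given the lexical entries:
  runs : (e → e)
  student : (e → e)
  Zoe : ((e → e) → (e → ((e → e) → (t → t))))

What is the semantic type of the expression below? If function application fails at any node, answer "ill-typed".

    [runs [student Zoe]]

ill-typed

[student Zoe]: ((e → e) → (e → ((e → e) → (t → t)))) applied to (e → e) yields (e → ((e → e) → (t → t))).
[runs [student Zoe]]: (e → e) with (e → ((e → e) → (t → t))) — neither is a function whose domain matches the other; composition fails here.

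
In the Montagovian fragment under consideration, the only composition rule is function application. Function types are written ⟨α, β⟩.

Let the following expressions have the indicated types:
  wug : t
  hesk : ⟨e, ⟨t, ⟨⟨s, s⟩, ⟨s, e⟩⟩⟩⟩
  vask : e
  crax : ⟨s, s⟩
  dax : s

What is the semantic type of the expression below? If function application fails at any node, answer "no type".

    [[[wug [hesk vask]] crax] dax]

e

[hesk vask]: functor hesk : ⟨e, ⟨t, ⟨⟨s, s⟩, ⟨s, e⟩⟩⟩⟩, argument vask : e; result ⟨t, ⟨⟨s, s⟩, ⟨s, e⟩⟩⟩.
[wug [hesk vask]]: functor [hesk vask] : ⟨t, ⟨⟨s, s⟩, ⟨s, e⟩⟩⟩, argument wug : t; result ⟨⟨s, s⟩, ⟨s, e⟩⟩.
[[wug [hesk vask]] crax]: functor [wug [hesk vask]] : ⟨⟨s, s⟩, ⟨s, e⟩⟩, argument crax : ⟨s, s⟩; result ⟨s, e⟩.
[[[wug [hesk vask]] crax] dax]: functor [[wug [hesk vask]] crax] : ⟨s, e⟩, argument dax : s; result e.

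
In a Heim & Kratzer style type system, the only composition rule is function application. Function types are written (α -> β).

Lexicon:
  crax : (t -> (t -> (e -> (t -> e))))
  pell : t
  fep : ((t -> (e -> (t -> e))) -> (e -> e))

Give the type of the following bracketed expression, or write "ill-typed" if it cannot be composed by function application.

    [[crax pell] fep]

[crax pell]: crax is (t -> (t -> (e -> (t -> e)))), pell is t; result (t -> (e -> (t -> e))).
[[crax pell] fep]: fep is ((t -> (e -> (t -> e))) -> (e -> e)), [crax pell] is (t -> (e -> (t -> e))); result (e -> e).

(e -> e)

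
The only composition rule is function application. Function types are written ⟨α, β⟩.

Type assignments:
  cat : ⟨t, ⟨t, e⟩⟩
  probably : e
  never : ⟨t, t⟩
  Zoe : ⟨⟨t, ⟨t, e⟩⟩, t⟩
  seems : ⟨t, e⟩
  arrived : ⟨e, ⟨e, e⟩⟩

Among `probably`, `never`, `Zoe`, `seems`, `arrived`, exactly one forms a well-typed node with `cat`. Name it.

Zoe

probably : e — no; cat wants t, and probably wants nothing (atomic).
never : ⟨t, t⟩ — no; cat wants t, and never wants t.
Zoe — combines: Zoe : ⟨⟨t, ⟨t, e⟩⟩, t⟩ takes cat : ⟨t, ⟨t, e⟩⟩ as argument, giving t.
seems : ⟨t, e⟩ — no; cat wants t, and seems wants t.
arrived : ⟨e, ⟨e, e⟩⟩ — no; cat wants t, and arrived wants e.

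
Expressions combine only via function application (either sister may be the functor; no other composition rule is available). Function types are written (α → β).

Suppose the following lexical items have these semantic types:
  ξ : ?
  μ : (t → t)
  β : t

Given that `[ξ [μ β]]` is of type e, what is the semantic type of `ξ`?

[ξ [μ β]] must have type e. The sister [μ β] has type t; that is not a function onto e, so ξ must be the functor, of type (t → e).

(t → e)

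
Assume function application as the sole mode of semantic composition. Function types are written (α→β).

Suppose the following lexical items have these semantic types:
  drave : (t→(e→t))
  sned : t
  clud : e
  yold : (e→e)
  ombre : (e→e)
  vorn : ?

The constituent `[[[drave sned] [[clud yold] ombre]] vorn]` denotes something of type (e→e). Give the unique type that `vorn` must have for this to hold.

(t→(e→e))

[[[drave sned] [[clud yold] ombre]] vorn] must have type (e→e). The sister [[drave sned] [[clud yold] ombre]] has type t; that is not a function onto (e→e), so vorn must be the functor, of type (t→(e→e)).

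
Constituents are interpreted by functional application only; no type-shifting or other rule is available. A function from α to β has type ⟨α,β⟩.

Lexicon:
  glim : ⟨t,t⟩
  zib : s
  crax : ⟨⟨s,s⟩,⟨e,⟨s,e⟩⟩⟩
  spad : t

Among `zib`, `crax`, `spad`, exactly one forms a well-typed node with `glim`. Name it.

zib : s — neither side's domain matches the other.
crax : ⟨⟨s,s⟩,⟨e,⟨s,e⟩⟩⟩ — neither side's domain matches the other.
spad — combines: glim : ⟨t,t⟩ takes spad : t as argument, giving t.

spad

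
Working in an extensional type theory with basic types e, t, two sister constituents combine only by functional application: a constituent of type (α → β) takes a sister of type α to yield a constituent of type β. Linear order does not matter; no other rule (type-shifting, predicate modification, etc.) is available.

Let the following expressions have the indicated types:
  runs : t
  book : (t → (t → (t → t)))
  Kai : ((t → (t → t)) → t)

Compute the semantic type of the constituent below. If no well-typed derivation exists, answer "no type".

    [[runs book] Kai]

[runs book]: functor book : (t → (t → (t → t))), argument runs : t; result (t → (t → t)).
[[runs book] Kai]: functor Kai : ((t → (t → t)) → t), argument [runs book] : (t → (t → t)); result t.

t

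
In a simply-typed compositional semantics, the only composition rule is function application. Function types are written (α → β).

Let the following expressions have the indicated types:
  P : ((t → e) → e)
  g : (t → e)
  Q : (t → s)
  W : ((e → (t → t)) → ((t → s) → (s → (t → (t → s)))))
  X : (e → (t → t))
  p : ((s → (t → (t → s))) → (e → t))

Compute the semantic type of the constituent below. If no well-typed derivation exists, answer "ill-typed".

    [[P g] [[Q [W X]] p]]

[P g]: functor P : ((t → e) → e), argument g : (t → e); result e.
[W X]: functor W : ((e → (t → t)) → ((t → s) → (s → (t → (t → s))))), argument X : (e → (t → t)); result ((t → s) → (s → (t → (t → s)))).
[Q [W X]]: functor [W X] : ((t → s) → (s → (t → (t → s)))), argument Q : (t → s); result (s → (t → (t → s))).
[[Q [W X]] p]: functor p : ((s → (t → (t → s))) → (e → t)), argument [Q [W X]] : (s → (t → (t → s))); result (e → t).
[[P g] [[Q [W X]] p]]: functor [[Q [W X]] p] : (e → t), argument [P g] : e; result t.

t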